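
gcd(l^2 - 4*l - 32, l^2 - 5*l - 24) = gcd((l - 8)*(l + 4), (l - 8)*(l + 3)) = l - 8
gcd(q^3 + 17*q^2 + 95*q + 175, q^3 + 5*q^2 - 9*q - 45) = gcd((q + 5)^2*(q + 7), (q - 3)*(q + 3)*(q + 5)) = q + 5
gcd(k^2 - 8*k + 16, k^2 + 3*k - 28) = k - 4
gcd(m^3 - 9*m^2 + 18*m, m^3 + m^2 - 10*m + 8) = 1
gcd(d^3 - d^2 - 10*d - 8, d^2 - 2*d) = 1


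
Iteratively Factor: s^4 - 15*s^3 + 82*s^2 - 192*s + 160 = (s - 4)*(s^3 - 11*s^2 + 38*s - 40) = (s - 5)*(s - 4)*(s^2 - 6*s + 8) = (s - 5)*(s - 4)^2*(s - 2)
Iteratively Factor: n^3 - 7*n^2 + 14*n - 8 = (n - 2)*(n^2 - 5*n + 4) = (n - 4)*(n - 2)*(n - 1)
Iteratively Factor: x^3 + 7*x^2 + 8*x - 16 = (x + 4)*(x^2 + 3*x - 4) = (x + 4)^2*(x - 1)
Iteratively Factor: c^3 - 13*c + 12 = (c + 4)*(c^2 - 4*c + 3) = (c - 1)*(c + 4)*(c - 3)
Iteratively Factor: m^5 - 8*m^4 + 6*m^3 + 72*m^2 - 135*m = (m + 3)*(m^4 - 11*m^3 + 39*m^2 - 45*m) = (m - 5)*(m + 3)*(m^3 - 6*m^2 + 9*m) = m*(m - 5)*(m + 3)*(m^2 - 6*m + 9) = m*(m - 5)*(m - 3)*(m + 3)*(m - 3)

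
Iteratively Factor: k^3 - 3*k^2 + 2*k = (k - 2)*(k^2 - k) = k*(k - 2)*(k - 1)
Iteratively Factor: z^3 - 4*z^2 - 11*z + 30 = (z - 5)*(z^2 + z - 6) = (z - 5)*(z + 3)*(z - 2)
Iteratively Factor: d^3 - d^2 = (d)*(d^2 - d) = d^2*(d - 1)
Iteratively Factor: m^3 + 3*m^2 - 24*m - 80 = (m - 5)*(m^2 + 8*m + 16) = (m - 5)*(m + 4)*(m + 4)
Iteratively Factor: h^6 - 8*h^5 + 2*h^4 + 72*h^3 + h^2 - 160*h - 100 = (h + 1)*(h^5 - 9*h^4 + 11*h^3 + 61*h^2 - 60*h - 100) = (h - 2)*(h + 1)*(h^4 - 7*h^3 - 3*h^2 + 55*h + 50) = (h - 5)*(h - 2)*(h + 1)*(h^3 - 2*h^2 - 13*h - 10) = (h - 5)*(h - 2)*(h + 1)^2*(h^2 - 3*h - 10) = (h - 5)^2*(h - 2)*(h + 1)^2*(h + 2)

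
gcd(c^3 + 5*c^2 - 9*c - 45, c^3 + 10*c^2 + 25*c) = c + 5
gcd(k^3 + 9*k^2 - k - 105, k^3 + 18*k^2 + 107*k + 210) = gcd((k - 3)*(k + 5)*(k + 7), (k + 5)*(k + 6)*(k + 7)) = k^2 + 12*k + 35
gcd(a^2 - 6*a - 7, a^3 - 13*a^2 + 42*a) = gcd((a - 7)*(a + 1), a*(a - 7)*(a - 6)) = a - 7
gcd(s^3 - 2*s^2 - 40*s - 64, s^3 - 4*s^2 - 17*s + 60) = s + 4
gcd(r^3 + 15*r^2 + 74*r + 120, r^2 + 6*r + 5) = r + 5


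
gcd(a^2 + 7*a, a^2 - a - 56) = a + 7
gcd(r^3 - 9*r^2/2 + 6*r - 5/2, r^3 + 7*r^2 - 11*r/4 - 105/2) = r - 5/2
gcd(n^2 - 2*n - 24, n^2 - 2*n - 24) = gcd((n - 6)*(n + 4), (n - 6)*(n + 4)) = n^2 - 2*n - 24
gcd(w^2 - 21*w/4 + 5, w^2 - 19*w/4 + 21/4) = 1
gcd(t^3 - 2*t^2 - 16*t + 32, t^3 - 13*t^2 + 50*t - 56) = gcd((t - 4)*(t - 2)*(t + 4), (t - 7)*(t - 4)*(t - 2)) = t^2 - 6*t + 8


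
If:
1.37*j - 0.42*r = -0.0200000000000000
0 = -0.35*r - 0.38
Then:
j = -0.35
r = -1.09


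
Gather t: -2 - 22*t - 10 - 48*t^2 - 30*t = -48*t^2 - 52*t - 12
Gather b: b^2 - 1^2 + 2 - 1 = b^2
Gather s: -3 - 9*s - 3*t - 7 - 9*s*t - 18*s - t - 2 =s*(-9*t - 27) - 4*t - 12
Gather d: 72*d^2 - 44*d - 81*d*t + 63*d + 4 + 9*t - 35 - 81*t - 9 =72*d^2 + d*(19 - 81*t) - 72*t - 40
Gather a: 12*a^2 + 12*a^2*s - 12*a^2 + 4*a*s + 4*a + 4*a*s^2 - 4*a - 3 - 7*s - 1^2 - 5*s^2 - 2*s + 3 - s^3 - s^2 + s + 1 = 12*a^2*s + a*(4*s^2 + 4*s) - s^3 - 6*s^2 - 8*s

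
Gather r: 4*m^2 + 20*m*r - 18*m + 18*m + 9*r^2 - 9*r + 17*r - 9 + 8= 4*m^2 + 9*r^2 + r*(20*m + 8) - 1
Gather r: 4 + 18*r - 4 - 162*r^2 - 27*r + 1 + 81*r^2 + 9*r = 1 - 81*r^2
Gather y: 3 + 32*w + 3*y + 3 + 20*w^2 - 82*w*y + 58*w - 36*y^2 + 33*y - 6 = 20*w^2 + 90*w - 36*y^2 + y*(36 - 82*w)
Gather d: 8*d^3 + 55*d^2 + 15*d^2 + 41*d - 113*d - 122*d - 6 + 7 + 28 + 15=8*d^3 + 70*d^2 - 194*d + 44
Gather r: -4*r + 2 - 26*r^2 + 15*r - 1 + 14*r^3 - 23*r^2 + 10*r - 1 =14*r^3 - 49*r^2 + 21*r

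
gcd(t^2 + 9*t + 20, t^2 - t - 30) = t + 5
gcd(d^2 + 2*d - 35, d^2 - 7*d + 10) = d - 5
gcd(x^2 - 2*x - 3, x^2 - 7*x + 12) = x - 3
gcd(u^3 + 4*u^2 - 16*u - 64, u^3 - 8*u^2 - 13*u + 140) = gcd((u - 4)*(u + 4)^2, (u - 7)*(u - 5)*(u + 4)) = u + 4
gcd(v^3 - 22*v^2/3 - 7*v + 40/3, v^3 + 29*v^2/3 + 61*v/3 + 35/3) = v + 5/3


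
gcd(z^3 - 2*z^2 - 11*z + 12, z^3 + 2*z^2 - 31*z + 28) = z^2 - 5*z + 4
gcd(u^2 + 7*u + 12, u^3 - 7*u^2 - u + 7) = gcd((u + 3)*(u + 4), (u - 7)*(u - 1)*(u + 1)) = 1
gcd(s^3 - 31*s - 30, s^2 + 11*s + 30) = s + 5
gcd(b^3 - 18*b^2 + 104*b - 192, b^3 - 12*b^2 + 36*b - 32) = b - 8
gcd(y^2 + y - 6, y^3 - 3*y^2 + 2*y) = y - 2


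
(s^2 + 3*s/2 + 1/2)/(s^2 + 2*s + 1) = (s + 1/2)/(s + 1)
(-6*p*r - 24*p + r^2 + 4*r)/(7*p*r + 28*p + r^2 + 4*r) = (-6*p + r)/(7*p + r)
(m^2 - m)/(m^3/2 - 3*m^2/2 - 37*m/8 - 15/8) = 8*m*(1 - m)/(-4*m^3 + 12*m^2 + 37*m + 15)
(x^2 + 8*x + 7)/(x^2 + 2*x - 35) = (x + 1)/(x - 5)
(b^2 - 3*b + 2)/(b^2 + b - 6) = (b - 1)/(b + 3)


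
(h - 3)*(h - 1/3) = h^2 - 10*h/3 + 1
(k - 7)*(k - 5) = k^2 - 12*k + 35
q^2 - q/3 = q*(q - 1/3)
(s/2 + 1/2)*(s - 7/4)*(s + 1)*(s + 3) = s^4/2 + 13*s^3/8 - 7*s^2/8 - 37*s/8 - 21/8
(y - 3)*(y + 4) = y^2 + y - 12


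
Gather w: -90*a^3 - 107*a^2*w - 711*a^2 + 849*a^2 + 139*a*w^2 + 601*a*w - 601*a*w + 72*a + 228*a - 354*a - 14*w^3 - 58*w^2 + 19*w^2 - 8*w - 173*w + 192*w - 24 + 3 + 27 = -90*a^3 + 138*a^2 - 54*a - 14*w^3 + w^2*(139*a - 39) + w*(11 - 107*a^2) + 6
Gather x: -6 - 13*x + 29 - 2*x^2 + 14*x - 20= -2*x^2 + x + 3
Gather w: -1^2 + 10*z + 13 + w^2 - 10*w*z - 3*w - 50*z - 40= w^2 + w*(-10*z - 3) - 40*z - 28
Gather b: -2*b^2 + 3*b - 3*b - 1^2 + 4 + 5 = 8 - 2*b^2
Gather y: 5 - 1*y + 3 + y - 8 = 0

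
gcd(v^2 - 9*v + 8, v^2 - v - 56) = v - 8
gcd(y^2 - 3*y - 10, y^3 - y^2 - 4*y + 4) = y + 2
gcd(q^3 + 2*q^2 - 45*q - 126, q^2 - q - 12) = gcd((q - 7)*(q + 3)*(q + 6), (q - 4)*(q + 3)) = q + 3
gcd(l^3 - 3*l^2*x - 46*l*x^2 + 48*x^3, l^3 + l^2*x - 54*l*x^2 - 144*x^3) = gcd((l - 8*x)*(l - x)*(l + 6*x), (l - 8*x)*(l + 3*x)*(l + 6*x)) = -l^2 + 2*l*x + 48*x^2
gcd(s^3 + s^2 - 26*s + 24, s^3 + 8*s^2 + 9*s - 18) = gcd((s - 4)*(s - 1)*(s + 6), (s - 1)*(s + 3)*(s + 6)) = s^2 + 5*s - 6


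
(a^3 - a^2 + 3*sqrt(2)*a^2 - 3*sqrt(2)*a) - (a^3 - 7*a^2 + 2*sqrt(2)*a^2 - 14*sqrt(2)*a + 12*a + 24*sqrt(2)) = sqrt(2)*a^2 + 6*a^2 - 12*a + 11*sqrt(2)*a - 24*sqrt(2)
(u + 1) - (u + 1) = 0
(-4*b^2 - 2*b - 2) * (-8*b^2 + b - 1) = 32*b^4 + 12*b^3 + 18*b^2 + 2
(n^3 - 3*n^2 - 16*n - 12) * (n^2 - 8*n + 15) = n^5 - 11*n^4 + 23*n^3 + 71*n^2 - 144*n - 180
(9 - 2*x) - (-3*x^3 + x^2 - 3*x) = 3*x^3 - x^2 + x + 9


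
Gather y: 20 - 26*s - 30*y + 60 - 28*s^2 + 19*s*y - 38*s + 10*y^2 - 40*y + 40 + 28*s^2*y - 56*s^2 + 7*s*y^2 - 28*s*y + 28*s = -84*s^2 - 36*s + y^2*(7*s + 10) + y*(28*s^2 - 9*s - 70) + 120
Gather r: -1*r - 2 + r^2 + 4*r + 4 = r^2 + 3*r + 2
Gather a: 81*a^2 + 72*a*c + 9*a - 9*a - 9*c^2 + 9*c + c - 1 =81*a^2 + 72*a*c - 9*c^2 + 10*c - 1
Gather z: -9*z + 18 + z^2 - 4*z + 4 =z^2 - 13*z + 22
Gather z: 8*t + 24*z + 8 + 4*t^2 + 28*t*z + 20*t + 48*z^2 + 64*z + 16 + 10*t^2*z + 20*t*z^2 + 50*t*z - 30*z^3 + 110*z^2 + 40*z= 4*t^2 + 28*t - 30*z^3 + z^2*(20*t + 158) + z*(10*t^2 + 78*t + 128) + 24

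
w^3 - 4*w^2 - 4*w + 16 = (w - 4)*(w - 2)*(w + 2)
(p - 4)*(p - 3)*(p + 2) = p^3 - 5*p^2 - 2*p + 24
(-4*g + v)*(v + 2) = -4*g*v - 8*g + v^2 + 2*v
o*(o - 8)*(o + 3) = o^3 - 5*o^2 - 24*o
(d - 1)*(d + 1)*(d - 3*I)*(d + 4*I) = d^4 + I*d^3 + 11*d^2 - I*d - 12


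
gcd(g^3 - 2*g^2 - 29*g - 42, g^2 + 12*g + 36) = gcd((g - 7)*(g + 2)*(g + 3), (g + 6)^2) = 1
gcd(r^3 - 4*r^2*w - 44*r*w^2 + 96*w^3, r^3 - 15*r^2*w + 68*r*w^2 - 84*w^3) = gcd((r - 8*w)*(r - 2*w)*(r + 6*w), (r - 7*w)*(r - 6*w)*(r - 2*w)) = r - 2*w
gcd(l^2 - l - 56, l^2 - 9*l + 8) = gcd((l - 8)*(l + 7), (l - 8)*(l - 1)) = l - 8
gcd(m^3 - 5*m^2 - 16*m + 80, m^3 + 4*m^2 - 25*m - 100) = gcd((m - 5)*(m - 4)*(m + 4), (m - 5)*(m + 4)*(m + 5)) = m^2 - m - 20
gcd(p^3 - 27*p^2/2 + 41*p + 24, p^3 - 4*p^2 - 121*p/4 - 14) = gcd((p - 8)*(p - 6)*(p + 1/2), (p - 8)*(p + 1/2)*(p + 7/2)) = p^2 - 15*p/2 - 4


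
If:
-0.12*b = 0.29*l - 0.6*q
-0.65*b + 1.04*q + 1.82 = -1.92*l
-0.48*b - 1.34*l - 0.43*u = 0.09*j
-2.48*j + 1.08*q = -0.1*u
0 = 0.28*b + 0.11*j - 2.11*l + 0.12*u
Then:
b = 6.16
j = 0.29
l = 0.37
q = 1.41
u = -8.09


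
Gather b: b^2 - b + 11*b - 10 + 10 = b^2 + 10*b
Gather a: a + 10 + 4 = a + 14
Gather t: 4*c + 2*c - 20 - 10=6*c - 30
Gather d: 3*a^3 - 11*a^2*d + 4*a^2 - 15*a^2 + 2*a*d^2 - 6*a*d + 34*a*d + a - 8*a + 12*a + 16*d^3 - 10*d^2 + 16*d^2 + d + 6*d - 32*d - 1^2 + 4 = 3*a^3 - 11*a^2 + 5*a + 16*d^3 + d^2*(2*a + 6) + d*(-11*a^2 + 28*a - 25) + 3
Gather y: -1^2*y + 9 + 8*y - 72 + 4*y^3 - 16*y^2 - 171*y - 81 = 4*y^3 - 16*y^2 - 164*y - 144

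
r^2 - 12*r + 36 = (r - 6)^2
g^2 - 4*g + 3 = (g - 3)*(g - 1)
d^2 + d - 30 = (d - 5)*(d + 6)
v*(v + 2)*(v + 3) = v^3 + 5*v^2 + 6*v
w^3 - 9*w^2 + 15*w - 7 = (w - 7)*(w - 1)^2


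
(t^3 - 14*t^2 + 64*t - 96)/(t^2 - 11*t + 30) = (t^2 - 8*t + 16)/(t - 5)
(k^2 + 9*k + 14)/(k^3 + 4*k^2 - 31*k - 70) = 1/(k - 5)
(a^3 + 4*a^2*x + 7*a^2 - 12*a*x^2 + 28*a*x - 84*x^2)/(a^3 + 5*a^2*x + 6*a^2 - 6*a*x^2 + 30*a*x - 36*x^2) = (-a^2 + 2*a*x - 7*a + 14*x)/(-a^2 + a*x - 6*a + 6*x)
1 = 1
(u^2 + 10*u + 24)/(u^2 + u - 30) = (u + 4)/(u - 5)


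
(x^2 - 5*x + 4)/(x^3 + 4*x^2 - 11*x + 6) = (x - 4)/(x^2 + 5*x - 6)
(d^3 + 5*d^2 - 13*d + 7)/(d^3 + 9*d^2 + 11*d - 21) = (d - 1)/(d + 3)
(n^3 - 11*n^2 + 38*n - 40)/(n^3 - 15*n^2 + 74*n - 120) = (n - 2)/(n - 6)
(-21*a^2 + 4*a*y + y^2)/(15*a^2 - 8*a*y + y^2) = (7*a + y)/(-5*a + y)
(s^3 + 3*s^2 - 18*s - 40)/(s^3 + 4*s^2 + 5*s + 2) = (s^2 + s - 20)/(s^2 + 2*s + 1)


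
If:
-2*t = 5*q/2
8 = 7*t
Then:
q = -32/35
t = 8/7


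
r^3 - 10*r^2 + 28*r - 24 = (r - 6)*(r - 2)^2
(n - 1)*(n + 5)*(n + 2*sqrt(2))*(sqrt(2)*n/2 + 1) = sqrt(2)*n^4/2 + 2*sqrt(2)*n^3 + 3*n^3 - sqrt(2)*n^2/2 + 12*n^2 - 15*n + 8*sqrt(2)*n - 10*sqrt(2)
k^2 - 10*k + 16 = (k - 8)*(k - 2)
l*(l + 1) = l^2 + l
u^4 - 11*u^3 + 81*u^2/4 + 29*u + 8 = (u - 8)*(u - 4)*(u + 1/2)^2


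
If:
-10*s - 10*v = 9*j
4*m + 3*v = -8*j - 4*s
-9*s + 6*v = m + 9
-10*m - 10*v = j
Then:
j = 3/7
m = -27/70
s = -51/70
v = 12/35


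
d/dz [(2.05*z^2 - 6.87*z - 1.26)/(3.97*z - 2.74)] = (8.1385*z^2 - 11.234*z + 23.826)/(15.7609*z^2 - 21.7556*z + 7.5076)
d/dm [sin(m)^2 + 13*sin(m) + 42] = (2*sin(m) + 13)*cos(m)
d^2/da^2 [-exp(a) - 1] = -exp(a)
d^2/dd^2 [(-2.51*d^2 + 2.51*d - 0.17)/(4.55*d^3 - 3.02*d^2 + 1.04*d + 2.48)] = (-103.92655*d^6 + 311.77965*d^5 - 177.90864*d^4 + 440.158232*d^3 - 466.796904*d^2 + 127.506672*d - 46.7368)/(94.196375*d^9 - 187.56465*d^8 + 189.08526*d^7 + 40.739152*d^6 - 161.246592*d^5 + 128.46864*d^4 + 38.34272*d^3 - 47.67552*d^2 + 19.189248*d + 15.252992)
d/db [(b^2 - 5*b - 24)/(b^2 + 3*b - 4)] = 4*(2*b^2 + 10*b + 23)/(b^4 + 6*b^3 + b^2 - 24*b + 16)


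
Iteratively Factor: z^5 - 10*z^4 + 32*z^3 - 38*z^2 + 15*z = (z - 1)*(z^4 - 9*z^3 + 23*z^2 - 15*z) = (z - 3)*(z - 1)*(z^3 - 6*z^2 + 5*z) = (z - 3)*(z - 1)^2*(z^2 - 5*z) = (z - 5)*(z - 3)*(z - 1)^2*(z)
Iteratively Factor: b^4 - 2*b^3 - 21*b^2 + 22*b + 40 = (b - 5)*(b^3 + 3*b^2 - 6*b - 8) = (b - 5)*(b + 4)*(b^2 - b - 2) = (b - 5)*(b - 2)*(b + 4)*(b + 1)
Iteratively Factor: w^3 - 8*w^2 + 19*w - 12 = (w - 3)*(w^2 - 5*w + 4) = (w - 4)*(w - 3)*(w - 1)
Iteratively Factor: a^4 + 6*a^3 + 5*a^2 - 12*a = (a + 4)*(a^3 + 2*a^2 - 3*a) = (a - 1)*(a + 4)*(a^2 + 3*a) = a*(a - 1)*(a + 4)*(a + 3)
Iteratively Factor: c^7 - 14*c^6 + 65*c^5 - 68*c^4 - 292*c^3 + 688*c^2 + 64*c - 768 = (c + 2)*(c^6 - 16*c^5 + 97*c^4 - 262*c^3 + 232*c^2 + 224*c - 384) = (c - 2)*(c + 2)*(c^5 - 14*c^4 + 69*c^3 - 124*c^2 - 16*c + 192) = (c - 2)*(c + 1)*(c + 2)*(c^4 - 15*c^3 + 84*c^2 - 208*c + 192) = (c - 3)*(c - 2)*(c + 1)*(c + 2)*(c^3 - 12*c^2 + 48*c - 64) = (c - 4)*(c - 3)*(c - 2)*(c + 1)*(c + 2)*(c^2 - 8*c + 16) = (c - 4)^2*(c - 3)*(c - 2)*(c + 1)*(c + 2)*(c - 4)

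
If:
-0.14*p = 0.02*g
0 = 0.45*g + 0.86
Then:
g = -1.91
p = 0.27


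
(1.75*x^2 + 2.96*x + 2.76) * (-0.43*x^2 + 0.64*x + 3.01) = -0.7525*x^4 - 0.1528*x^3 + 5.9751*x^2 + 10.676*x + 8.3076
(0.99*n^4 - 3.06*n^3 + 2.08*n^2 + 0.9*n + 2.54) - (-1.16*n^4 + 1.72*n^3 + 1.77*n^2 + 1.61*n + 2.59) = 2.15*n^4 - 4.78*n^3 + 0.31*n^2 - 0.71*n - 0.0499999999999998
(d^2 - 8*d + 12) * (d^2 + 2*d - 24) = d^4 - 6*d^3 - 28*d^2 + 216*d - 288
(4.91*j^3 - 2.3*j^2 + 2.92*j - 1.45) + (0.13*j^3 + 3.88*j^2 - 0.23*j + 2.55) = 5.04*j^3 + 1.58*j^2 + 2.69*j + 1.1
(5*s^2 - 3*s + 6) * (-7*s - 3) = -35*s^3 + 6*s^2 - 33*s - 18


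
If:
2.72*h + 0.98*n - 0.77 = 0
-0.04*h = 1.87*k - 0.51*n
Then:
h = 0.283088235294118 - 0.360294117647059*n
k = 0.280434098773199*n - 0.00605536332179931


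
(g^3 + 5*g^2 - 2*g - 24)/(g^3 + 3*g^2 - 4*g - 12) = (g + 4)/(g + 2)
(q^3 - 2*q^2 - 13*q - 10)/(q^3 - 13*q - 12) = (q^2 - 3*q - 10)/(q^2 - q - 12)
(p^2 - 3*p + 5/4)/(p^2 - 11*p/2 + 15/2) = (p - 1/2)/(p - 3)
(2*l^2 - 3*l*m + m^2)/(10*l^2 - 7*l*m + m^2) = (l - m)/(5*l - m)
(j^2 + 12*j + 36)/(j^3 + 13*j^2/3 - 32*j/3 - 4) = 3*(j + 6)/(3*j^2 - 5*j - 2)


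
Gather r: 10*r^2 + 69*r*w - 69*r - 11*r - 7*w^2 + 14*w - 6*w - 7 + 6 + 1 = 10*r^2 + r*(69*w - 80) - 7*w^2 + 8*w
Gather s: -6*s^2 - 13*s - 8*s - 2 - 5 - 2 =-6*s^2 - 21*s - 9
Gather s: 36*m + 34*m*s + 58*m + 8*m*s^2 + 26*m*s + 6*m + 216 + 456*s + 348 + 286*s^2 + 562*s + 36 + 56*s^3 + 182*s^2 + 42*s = 100*m + 56*s^3 + s^2*(8*m + 468) + s*(60*m + 1060) + 600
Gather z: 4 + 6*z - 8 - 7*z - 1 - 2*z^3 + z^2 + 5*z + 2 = -2*z^3 + z^2 + 4*z - 3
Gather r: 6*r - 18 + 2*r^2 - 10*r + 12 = 2*r^2 - 4*r - 6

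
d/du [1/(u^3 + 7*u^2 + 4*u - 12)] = (-3*u^2 - 14*u - 4)/(u^3 + 7*u^2 + 4*u - 12)^2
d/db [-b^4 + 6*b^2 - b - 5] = -4*b^3 + 12*b - 1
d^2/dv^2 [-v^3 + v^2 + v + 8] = 2 - 6*v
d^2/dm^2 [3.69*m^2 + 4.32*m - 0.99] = 7.38000000000000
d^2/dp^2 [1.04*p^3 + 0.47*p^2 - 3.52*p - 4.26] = 6.24*p + 0.94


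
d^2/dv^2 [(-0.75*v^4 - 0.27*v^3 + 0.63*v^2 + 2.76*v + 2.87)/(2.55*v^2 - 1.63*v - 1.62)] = (-9.75375*v^6 + 18.70425*v^5 + 6.63345000000001*v^4 + 5.778324*v^3 + 99.690858*v^2 - 7.417098*v + 27.693178)/(16.581375*v^6 - 31.797225*v^5 - 11.276865*v^4 + 36.070433*v^3 + 7.164126*v^2 - 12.833316*v - 4.251528)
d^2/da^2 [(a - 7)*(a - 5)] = 2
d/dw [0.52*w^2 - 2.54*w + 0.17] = 1.04*w - 2.54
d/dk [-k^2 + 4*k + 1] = 4 - 2*k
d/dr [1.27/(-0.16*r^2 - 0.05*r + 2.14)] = (0.4064*r + 0.0635)/(0.16*r^2 + 0.05*r - 2.14)^2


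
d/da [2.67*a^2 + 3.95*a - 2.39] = 5.34*a + 3.95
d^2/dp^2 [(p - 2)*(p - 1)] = 2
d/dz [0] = 0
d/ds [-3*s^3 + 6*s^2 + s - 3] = -9*s^2 + 12*s + 1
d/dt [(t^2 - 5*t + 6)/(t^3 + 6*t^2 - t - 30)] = (-t^2 + 6*t + 39)/(t^4 + 16*t^3 + 94*t^2 + 240*t + 225)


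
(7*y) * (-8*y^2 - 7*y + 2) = -56*y^3 - 49*y^2 + 14*y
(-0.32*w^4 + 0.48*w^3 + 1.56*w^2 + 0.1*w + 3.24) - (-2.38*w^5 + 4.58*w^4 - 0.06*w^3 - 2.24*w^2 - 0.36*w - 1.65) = 2.38*w^5 - 4.9*w^4 + 0.54*w^3 + 3.8*w^2 + 0.46*w + 4.89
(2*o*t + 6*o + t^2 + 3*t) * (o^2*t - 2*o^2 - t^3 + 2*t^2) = 2*o^3*t^2 + 2*o^3*t - 12*o^3 + o^2*t^3 + o^2*t^2 - 6*o^2*t - 2*o*t^4 - 2*o*t^3 + 12*o*t^2 - t^5 - t^4 + 6*t^3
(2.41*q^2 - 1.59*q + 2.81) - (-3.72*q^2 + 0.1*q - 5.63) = 6.13*q^2 - 1.69*q + 8.44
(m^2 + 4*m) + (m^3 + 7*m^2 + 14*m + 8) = m^3 + 8*m^2 + 18*m + 8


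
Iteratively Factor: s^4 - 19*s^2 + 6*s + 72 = (s + 2)*(s^3 - 2*s^2 - 15*s + 36) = (s + 2)*(s + 4)*(s^2 - 6*s + 9) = (s - 3)*(s + 2)*(s + 4)*(s - 3)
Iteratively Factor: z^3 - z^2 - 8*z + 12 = (z - 2)*(z^2 + z - 6) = (z - 2)^2*(z + 3)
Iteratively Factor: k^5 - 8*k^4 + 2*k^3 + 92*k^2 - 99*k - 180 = (k - 5)*(k^4 - 3*k^3 - 13*k^2 + 27*k + 36) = (k - 5)*(k - 3)*(k^3 - 13*k - 12) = (k - 5)*(k - 3)*(k + 1)*(k^2 - k - 12) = (k - 5)*(k - 4)*(k - 3)*(k + 1)*(k + 3)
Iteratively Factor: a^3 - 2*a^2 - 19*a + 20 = (a - 1)*(a^2 - a - 20) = (a - 1)*(a + 4)*(a - 5)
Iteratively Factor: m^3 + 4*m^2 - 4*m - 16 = (m - 2)*(m^2 + 6*m + 8) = (m - 2)*(m + 2)*(m + 4)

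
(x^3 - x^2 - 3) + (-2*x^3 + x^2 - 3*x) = -x^3 - 3*x - 3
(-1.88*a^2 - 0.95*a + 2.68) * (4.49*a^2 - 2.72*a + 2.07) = -8.4412*a^4 + 0.8481*a^3 + 10.7256*a^2 - 9.2561*a + 5.5476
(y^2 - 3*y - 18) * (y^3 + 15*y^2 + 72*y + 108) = y^5 + 12*y^4 + 9*y^3 - 378*y^2 - 1620*y - 1944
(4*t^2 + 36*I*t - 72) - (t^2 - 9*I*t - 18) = 3*t^2 + 45*I*t - 54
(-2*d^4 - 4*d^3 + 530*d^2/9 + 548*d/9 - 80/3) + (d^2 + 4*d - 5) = -2*d^4 - 4*d^3 + 539*d^2/9 + 584*d/9 - 95/3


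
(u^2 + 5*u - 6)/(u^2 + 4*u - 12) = (u - 1)/(u - 2)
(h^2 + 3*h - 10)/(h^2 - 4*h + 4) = (h + 5)/(h - 2)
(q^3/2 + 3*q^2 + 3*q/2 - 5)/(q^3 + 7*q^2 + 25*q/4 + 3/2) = 2*(q^3 + 6*q^2 + 3*q - 10)/(4*q^3 + 28*q^2 + 25*q + 6)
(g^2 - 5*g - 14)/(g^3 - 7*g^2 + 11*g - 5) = (g^2 - 5*g - 14)/(g^3 - 7*g^2 + 11*g - 5)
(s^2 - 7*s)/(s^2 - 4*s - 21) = s/(s + 3)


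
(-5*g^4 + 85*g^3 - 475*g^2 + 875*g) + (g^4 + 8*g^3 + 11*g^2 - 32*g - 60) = -4*g^4 + 93*g^3 - 464*g^2 + 843*g - 60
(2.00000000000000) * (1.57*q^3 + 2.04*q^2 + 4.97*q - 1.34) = 3.14*q^3 + 4.08*q^2 + 9.94*q - 2.68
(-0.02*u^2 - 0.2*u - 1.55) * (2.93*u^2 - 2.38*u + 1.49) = -0.0586*u^4 - 0.5384*u^3 - 4.0953*u^2 + 3.391*u - 2.3095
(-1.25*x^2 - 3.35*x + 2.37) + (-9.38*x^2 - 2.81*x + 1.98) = -10.63*x^2 - 6.16*x + 4.35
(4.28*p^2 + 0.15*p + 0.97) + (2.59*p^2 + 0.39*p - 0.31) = 6.87*p^2 + 0.54*p + 0.66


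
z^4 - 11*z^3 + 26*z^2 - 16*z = z*(z - 8)*(z - 2)*(z - 1)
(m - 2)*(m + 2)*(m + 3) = m^3 + 3*m^2 - 4*m - 12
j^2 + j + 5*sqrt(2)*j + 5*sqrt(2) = (j + 1)*(j + 5*sqrt(2))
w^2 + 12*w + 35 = (w + 5)*(w + 7)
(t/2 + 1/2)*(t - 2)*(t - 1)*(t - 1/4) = t^4/2 - 9*t^3/8 - t^2/4 + 9*t/8 - 1/4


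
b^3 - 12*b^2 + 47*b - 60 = (b - 5)*(b - 4)*(b - 3)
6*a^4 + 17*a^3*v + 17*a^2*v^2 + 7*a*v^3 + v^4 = (a + v)^2*(2*a + v)*(3*a + v)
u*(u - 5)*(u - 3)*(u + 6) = u^4 - 2*u^3 - 33*u^2 + 90*u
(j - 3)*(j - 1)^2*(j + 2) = j^4 - 3*j^3 - 3*j^2 + 11*j - 6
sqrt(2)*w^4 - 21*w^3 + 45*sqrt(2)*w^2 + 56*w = w*(w - 7*sqrt(2))*(w - 4*sqrt(2))*(sqrt(2)*w + 1)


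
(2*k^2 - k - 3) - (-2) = 2*k^2 - k - 1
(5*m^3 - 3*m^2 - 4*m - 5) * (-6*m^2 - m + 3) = -30*m^5 + 13*m^4 + 42*m^3 + 25*m^2 - 7*m - 15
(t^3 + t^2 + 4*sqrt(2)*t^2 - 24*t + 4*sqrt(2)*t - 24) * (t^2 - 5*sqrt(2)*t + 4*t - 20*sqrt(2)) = t^5 - sqrt(2)*t^4 + 5*t^4 - 60*t^3 - 5*sqrt(2)*t^3 - 320*t^2 + 116*sqrt(2)*t^2 - 256*t + 600*sqrt(2)*t + 480*sqrt(2)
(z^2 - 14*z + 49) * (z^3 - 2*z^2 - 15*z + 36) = z^5 - 16*z^4 + 62*z^3 + 148*z^2 - 1239*z + 1764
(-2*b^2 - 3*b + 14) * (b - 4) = -2*b^3 + 5*b^2 + 26*b - 56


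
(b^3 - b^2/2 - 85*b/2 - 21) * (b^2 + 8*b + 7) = b^5 + 15*b^4/2 - 79*b^3/2 - 729*b^2/2 - 931*b/2 - 147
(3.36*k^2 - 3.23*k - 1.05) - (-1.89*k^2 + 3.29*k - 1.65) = 5.25*k^2 - 6.52*k + 0.6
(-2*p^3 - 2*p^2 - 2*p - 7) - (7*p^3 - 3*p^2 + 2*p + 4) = -9*p^3 + p^2 - 4*p - 11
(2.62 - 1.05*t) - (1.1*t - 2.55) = 5.17 - 2.15*t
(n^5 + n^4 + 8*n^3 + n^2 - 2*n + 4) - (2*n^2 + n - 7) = n^5 + n^4 + 8*n^3 - n^2 - 3*n + 11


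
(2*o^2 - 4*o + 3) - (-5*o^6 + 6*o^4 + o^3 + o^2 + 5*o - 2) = 5*o^6 - 6*o^4 - o^3 + o^2 - 9*o + 5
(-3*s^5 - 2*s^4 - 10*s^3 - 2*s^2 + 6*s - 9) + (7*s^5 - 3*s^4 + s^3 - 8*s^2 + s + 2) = 4*s^5 - 5*s^4 - 9*s^3 - 10*s^2 + 7*s - 7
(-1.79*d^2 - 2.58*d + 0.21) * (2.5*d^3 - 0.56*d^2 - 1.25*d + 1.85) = -4.475*d^5 - 5.4476*d^4 + 4.2073*d^3 - 0.2041*d^2 - 5.0355*d + 0.3885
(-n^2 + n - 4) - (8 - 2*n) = -n^2 + 3*n - 12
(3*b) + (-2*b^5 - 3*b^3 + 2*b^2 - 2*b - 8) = -2*b^5 - 3*b^3 + 2*b^2 + b - 8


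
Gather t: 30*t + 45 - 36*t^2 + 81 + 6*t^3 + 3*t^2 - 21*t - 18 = 6*t^3 - 33*t^2 + 9*t + 108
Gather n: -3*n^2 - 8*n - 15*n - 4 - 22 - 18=-3*n^2 - 23*n - 44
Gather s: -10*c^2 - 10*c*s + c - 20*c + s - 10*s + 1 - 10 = -10*c^2 - 19*c + s*(-10*c - 9) - 9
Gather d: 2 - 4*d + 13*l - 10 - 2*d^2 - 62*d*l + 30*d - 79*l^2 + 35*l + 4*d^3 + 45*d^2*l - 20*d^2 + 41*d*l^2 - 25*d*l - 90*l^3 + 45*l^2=4*d^3 + d^2*(45*l - 22) + d*(41*l^2 - 87*l + 26) - 90*l^3 - 34*l^2 + 48*l - 8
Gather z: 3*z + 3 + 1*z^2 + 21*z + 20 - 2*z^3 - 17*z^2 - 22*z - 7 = -2*z^3 - 16*z^2 + 2*z + 16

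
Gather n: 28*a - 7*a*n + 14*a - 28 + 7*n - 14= 42*a + n*(7 - 7*a) - 42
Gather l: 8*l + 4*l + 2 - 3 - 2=12*l - 3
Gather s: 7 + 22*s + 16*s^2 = 16*s^2 + 22*s + 7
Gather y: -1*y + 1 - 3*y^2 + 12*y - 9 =-3*y^2 + 11*y - 8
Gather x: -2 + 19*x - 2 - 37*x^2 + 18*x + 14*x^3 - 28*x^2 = 14*x^3 - 65*x^2 + 37*x - 4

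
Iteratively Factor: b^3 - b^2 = (b)*(b^2 - b) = b*(b - 1)*(b)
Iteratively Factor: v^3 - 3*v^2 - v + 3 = (v - 1)*(v^2 - 2*v - 3) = (v - 1)*(v + 1)*(v - 3)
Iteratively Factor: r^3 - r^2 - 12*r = (r)*(r^2 - r - 12) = r*(r - 4)*(r + 3)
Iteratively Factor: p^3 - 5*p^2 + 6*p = (p)*(p^2 - 5*p + 6) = p*(p - 2)*(p - 3)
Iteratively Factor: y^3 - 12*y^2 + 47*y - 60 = (y - 4)*(y^2 - 8*y + 15) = (y - 4)*(y - 3)*(y - 5)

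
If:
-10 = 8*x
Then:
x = -5/4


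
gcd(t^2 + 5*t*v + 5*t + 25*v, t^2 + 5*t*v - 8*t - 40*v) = t + 5*v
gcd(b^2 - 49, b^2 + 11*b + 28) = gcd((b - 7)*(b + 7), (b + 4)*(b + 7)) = b + 7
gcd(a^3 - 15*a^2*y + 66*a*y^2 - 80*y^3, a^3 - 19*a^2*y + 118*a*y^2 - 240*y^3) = a^2 - 13*a*y + 40*y^2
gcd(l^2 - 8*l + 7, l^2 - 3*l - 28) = l - 7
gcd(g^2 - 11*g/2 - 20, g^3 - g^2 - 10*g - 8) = 1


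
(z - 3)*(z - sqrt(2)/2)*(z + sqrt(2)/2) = z^3 - 3*z^2 - z/2 + 3/2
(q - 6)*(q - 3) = q^2 - 9*q + 18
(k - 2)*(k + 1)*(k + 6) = k^3 + 5*k^2 - 8*k - 12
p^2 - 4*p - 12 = (p - 6)*(p + 2)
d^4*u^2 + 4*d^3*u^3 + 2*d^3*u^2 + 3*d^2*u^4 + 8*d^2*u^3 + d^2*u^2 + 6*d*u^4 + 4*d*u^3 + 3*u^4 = (d + u)*(d + 3*u)*(d*u + u)^2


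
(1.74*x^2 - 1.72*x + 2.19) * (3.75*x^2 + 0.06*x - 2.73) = 6.525*x^4 - 6.3456*x^3 + 3.3591*x^2 + 4.827*x - 5.9787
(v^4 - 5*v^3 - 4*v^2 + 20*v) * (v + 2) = v^5 - 3*v^4 - 14*v^3 + 12*v^2 + 40*v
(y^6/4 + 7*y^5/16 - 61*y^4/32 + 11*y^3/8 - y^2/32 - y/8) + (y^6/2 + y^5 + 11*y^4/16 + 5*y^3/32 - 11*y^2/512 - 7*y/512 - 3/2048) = 3*y^6/4 + 23*y^5/16 - 39*y^4/32 + 49*y^3/32 - 27*y^2/512 - 71*y/512 - 3/2048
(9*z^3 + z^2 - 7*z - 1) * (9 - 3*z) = -27*z^4 + 78*z^3 + 30*z^2 - 60*z - 9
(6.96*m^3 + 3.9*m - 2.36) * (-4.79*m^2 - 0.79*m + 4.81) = -33.3384*m^5 - 5.4984*m^4 + 14.7966*m^3 + 8.2234*m^2 + 20.6234*m - 11.3516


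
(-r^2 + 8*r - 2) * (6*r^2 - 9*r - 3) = -6*r^4 + 57*r^3 - 81*r^2 - 6*r + 6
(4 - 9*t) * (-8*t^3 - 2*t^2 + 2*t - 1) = 72*t^4 - 14*t^3 - 26*t^2 + 17*t - 4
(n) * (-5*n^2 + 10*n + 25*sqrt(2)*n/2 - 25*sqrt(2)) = -5*n^3 + 10*n^2 + 25*sqrt(2)*n^2/2 - 25*sqrt(2)*n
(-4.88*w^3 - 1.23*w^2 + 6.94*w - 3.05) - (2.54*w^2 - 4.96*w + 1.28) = -4.88*w^3 - 3.77*w^2 + 11.9*w - 4.33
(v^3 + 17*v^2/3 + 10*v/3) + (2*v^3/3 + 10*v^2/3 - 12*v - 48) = 5*v^3/3 + 9*v^2 - 26*v/3 - 48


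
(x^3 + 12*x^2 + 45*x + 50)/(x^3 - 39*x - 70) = (x + 5)/(x - 7)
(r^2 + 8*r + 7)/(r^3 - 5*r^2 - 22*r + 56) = (r^2 + 8*r + 7)/(r^3 - 5*r^2 - 22*r + 56)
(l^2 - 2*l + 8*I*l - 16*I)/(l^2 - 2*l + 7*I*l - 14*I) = (l + 8*I)/(l + 7*I)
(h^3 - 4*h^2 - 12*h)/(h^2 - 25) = h*(h^2 - 4*h - 12)/(h^2 - 25)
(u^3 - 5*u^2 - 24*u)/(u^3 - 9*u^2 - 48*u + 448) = u*(u + 3)/(u^2 - u - 56)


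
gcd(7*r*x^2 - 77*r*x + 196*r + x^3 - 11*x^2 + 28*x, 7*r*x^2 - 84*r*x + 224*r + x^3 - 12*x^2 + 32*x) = 7*r*x - 28*r + x^2 - 4*x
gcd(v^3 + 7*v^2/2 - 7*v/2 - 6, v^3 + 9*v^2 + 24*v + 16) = v^2 + 5*v + 4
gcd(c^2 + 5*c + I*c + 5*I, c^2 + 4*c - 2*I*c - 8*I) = 1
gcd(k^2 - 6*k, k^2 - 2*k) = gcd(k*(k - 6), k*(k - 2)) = k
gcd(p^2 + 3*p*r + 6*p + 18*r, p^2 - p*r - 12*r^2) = p + 3*r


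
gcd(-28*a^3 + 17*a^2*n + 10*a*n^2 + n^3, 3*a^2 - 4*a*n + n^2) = a - n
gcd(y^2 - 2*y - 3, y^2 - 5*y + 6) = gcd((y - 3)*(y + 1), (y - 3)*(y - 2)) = y - 3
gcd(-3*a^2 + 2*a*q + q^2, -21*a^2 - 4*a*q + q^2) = 3*a + q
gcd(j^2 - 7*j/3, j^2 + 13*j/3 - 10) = 1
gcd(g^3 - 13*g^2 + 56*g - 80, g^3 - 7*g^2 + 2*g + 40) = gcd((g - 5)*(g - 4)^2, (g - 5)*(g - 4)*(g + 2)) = g^2 - 9*g + 20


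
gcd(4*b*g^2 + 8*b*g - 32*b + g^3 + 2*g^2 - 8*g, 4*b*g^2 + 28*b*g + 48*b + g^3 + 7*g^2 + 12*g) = 4*b*g + 16*b + g^2 + 4*g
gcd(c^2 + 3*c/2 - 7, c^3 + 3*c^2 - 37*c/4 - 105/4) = c + 7/2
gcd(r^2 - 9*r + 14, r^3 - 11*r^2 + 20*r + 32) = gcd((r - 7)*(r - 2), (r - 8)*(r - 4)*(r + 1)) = 1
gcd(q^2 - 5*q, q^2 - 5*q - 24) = 1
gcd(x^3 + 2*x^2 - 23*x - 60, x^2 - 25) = x - 5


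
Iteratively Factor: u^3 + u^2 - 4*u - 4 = (u + 2)*(u^2 - u - 2) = (u - 2)*(u + 2)*(u + 1)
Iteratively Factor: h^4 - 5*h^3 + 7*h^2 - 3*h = (h - 3)*(h^3 - 2*h^2 + h) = (h - 3)*(h - 1)*(h^2 - h) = (h - 3)*(h - 1)^2*(h)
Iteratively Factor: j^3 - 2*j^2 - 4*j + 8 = (j - 2)*(j^2 - 4) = (j - 2)*(j + 2)*(j - 2)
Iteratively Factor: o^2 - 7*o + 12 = (o - 3)*(o - 4)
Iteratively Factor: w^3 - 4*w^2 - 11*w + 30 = (w + 3)*(w^2 - 7*w + 10) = (w - 5)*(w + 3)*(w - 2)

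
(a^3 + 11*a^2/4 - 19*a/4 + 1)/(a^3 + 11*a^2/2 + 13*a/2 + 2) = (4*a^2 - 5*a + 1)/(2*(2*a^2 + 3*a + 1))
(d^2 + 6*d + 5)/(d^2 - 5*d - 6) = (d + 5)/(d - 6)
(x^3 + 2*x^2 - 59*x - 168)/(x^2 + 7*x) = x - 5 - 24/x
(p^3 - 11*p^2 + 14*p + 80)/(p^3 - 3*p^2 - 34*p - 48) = (p - 5)/(p + 3)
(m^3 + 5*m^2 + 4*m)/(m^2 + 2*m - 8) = m*(m + 1)/(m - 2)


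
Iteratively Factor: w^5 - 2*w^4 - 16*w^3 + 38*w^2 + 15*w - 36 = (w - 1)*(w^4 - w^3 - 17*w^2 + 21*w + 36) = (w - 1)*(w + 4)*(w^3 - 5*w^2 + 3*w + 9) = (w - 3)*(w - 1)*(w + 4)*(w^2 - 2*w - 3) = (w - 3)*(w - 1)*(w + 1)*(w + 4)*(w - 3)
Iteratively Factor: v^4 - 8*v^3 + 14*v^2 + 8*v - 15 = (v - 3)*(v^3 - 5*v^2 - v + 5) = (v - 5)*(v - 3)*(v^2 - 1) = (v - 5)*(v - 3)*(v + 1)*(v - 1)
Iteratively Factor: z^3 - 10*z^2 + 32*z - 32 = (z - 4)*(z^2 - 6*z + 8) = (z - 4)^2*(z - 2)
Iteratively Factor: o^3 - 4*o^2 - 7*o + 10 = (o - 5)*(o^2 + o - 2) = (o - 5)*(o + 2)*(o - 1)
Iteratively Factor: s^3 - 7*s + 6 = (s - 2)*(s^2 + 2*s - 3) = (s - 2)*(s + 3)*(s - 1)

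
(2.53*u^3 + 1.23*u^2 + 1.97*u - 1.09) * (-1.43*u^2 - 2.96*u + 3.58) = -3.6179*u^5 - 9.2477*u^4 + 2.5995*u^3 + 0.1309*u^2 + 10.279*u - 3.9022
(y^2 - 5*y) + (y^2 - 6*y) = 2*y^2 - 11*y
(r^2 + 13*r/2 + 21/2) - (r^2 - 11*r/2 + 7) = 12*r + 7/2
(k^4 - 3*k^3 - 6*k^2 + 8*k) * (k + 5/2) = k^5 - k^4/2 - 27*k^3/2 - 7*k^2 + 20*k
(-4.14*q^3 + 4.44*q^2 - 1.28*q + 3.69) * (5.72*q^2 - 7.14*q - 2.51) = -23.6808*q^5 + 54.9564*q^4 - 28.6318*q^3 + 19.1016*q^2 - 23.1338*q - 9.2619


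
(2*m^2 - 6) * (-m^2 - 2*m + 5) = -2*m^4 - 4*m^3 + 16*m^2 + 12*m - 30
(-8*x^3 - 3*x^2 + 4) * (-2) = 16*x^3 + 6*x^2 - 8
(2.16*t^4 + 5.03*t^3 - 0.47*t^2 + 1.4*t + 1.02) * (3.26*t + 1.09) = 7.0416*t^5 + 18.7522*t^4 + 3.9505*t^3 + 4.0517*t^2 + 4.8512*t + 1.1118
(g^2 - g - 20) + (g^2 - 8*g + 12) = 2*g^2 - 9*g - 8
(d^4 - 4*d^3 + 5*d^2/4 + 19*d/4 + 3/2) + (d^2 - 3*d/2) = d^4 - 4*d^3 + 9*d^2/4 + 13*d/4 + 3/2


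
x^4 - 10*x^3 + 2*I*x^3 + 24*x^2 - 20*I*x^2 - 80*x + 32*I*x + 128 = (x - 8)*(x - 2)*(x - 2*I)*(x + 4*I)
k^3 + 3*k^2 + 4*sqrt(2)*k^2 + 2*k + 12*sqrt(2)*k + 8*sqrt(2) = (k + 1)*(k + 2)*(k + 4*sqrt(2))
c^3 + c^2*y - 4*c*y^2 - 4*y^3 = (c - 2*y)*(c + y)*(c + 2*y)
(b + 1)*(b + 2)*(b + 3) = b^3 + 6*b^2 + 11*b + 6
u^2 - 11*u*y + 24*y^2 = (u - 8*y)*(u - 3*y)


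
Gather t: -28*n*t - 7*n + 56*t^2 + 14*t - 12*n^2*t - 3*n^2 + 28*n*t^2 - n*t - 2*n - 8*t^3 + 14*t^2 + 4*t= -3*n^2 - 9*n - 8*t^3 + t^2*(28*n + 70) + t*(-12*n^2 - 29*n + 18)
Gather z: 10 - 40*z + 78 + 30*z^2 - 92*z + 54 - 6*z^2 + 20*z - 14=24*z^2 - 112*z + 128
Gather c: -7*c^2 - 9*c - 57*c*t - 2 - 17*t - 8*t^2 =-7*c^2 + c*(-57*t - 9) - 8*t^2 - 17*t - 2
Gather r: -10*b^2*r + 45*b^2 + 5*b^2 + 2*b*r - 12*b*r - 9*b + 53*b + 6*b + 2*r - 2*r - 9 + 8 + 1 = 50*b^2 + 50*b + r*(-10*b^2 - 10*b)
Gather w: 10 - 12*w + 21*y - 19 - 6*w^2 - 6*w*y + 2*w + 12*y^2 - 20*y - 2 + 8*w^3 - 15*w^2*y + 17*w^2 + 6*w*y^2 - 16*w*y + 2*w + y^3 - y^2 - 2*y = 8*w^3 + w^2*(11 - 15*y) + w*(6*y^2 - 22*y - 8) + y^3 + 11*y^2 - y - 11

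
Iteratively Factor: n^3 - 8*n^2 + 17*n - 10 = (n - 2)*(n^2 - 6*n + 5) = (n - 5)*(n - 2)*(n - 1)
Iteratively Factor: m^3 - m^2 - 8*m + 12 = (m - 2)*(m^2 + m - 6) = (m - 2)*(m + 3)*(m - 2)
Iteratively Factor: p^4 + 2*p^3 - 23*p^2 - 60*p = (p)*(p^3 + 2*p^2 - 23*p - 60) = p*(p - 5)*(p^2 + 7*p + 12) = p*(p - 5)*(p + 3)*(p + 4)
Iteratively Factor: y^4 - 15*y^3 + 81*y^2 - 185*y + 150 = (y - 2)*(y^3 - 13*y^2 + 55*y - 75) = (y - 5)*(y - 2)*(y^2 - 8*y + 15) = (y - 5)*(y - 3)*(y - 2)*(y - 5)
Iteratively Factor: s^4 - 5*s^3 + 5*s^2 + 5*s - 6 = (s + 1)*(s^3 - 6*s^2 + 11*s - 6) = (s - 3)*(s + 1)*(s^2 - 3*s + 2) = (s - 3)*(s - 1)*(s + 1)*(s - 2)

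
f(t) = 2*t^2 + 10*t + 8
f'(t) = 4*t + 10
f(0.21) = 10.19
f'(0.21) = 10.84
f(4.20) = 85.28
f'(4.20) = 26.80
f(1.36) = 25.30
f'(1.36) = 15.44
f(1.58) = 28.79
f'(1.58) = 16.32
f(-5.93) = 19.03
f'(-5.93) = -13.72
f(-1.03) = -0.18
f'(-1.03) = 5.88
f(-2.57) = -4.49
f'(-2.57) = -0.28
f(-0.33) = 4.92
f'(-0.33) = 8.68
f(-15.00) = 308.00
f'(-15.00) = -50.00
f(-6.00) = 20.00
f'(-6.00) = -14.00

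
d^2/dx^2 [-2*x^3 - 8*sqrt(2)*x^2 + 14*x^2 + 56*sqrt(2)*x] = -12*x - 16*sqrt(2) + 28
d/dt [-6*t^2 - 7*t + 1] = -12*t - 7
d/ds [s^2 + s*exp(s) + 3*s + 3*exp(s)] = s*exp(s) + 2*s + 4*exp(s) + 3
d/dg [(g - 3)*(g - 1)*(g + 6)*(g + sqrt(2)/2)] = 4*g^3 + 3*sqrt(2)*g^2/2 + 6*g^2 - 42*g + 2*sqrt(2)*g - 21*sqrt(2)/2 + 18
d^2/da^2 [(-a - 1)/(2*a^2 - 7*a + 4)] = 2*(-(a + 1)*(4*a - 7)^2 + (6*a - 5)*(2*a^2 - 7*a + 4))/(2*a^2 - 7*a + 4)^3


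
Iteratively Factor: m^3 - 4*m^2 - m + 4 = (m - 1)*(m^2 - 3*m - 4) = (m - 1)*(m + 1)*(m - 4)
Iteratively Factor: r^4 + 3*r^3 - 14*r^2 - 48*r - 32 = (r + 2)*(r^3 + r^2 - 16*r - 16) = (r + 2)*(r + 4)*(r^2 - 3*r - 4) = (r - 4)*(r + 2)*(r + 4)*(r + 1)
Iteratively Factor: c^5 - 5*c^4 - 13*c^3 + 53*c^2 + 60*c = (c)*(c^4 - 5*c^3 - 13*c^2 + 53*c + 60) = c*(c - 4)*(c^3 - c^2 - 17*c - 15) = c*(c - 4)*(c + 3)*(c^2 - 4*c - 5) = c*(c - 5)*(c - 4)*(c + 3)*(c + 1)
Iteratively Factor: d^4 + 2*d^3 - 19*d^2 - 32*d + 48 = (d - 1)*(d^3 + 3*d^2 - 16*d - 48) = (d - 4)*(d - 1)*(d^2 + 7*d + 12) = (d - 4)*(d - 1)*(d + 4)*(d + 3)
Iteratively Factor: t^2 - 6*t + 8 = (t - 4)*(t - 2)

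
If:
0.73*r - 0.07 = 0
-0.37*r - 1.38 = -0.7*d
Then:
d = 2.02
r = 0.10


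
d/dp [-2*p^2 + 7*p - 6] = 7 - 4*p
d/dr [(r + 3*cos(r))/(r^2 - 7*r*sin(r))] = (-3*r^2*sin(r) + 7*r^2*cos(r) - r^2 - 6*r*cos(r) + 21*r + 21*sin(2*r)/2)/(r^2*(r - 7*sin(r))^2)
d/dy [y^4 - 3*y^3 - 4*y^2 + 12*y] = 4*y^3 - 9*y^2 - 8*y + 12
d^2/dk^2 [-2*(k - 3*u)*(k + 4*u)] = -4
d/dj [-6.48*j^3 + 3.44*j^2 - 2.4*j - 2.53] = -19.44*j^2 + 6.88*j - 2.4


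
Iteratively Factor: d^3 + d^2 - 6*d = (d + 3)*(d^2 - 2*d) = (d - 2)*(d + 3)*(d)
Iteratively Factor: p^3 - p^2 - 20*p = (p - 5)*(p^2 + 4*p) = p*(p - 5)*(p + 4)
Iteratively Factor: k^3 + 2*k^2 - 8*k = (k + 4)*(k^2 - 2*k) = (k - 2)*(k + 4)*(k)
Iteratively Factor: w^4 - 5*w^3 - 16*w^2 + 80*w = (w + 4)*(w^3 - 9*w^2 + 20*w) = w*(w + 4)*(w^2 - 9*w + 20) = w*(w - 4)*(w + 4)*(w - 5)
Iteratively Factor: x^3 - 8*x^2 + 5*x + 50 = (x + 2)*(x^2 - 10*x + 25) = (x - 5)*(x + 2)*(x - 5)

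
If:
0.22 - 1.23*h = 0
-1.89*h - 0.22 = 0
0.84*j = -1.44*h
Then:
No Solution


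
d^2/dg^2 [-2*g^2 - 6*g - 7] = -4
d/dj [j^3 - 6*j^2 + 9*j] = 3*j^2 - 12*j + 9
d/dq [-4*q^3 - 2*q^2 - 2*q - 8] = -12*q^2 - 4*q - 2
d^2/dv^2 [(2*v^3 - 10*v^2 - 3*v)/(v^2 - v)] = -22/(v^3 - 3*v^2 + 3*v - 1)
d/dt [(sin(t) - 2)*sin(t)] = 2*(sin(t) - 1)*cos(t)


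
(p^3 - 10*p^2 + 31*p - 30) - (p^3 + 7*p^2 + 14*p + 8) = -17*p^2 + 17*p - 38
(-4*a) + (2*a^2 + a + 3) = 2*a^2 - 3*a + 3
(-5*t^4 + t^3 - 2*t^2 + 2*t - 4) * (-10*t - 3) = 50*t^5 + 5*t^4 + 17*t^3 - 14*t^2 + 34*t + 12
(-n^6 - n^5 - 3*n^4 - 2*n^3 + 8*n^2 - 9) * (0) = 0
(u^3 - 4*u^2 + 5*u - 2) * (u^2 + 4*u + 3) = u^5 - 8*u^3 + 6*u^2 + 7*u - 6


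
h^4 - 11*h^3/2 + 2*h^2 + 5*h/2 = h*(h - 5)*(h - 1)*(h + 1/2)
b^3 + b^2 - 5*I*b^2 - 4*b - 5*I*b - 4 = (b + 1)*(b - 4*I)*(b - I)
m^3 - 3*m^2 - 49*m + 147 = (m - 7)*(m - 3)*(m + 7)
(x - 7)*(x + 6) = x^2 - x - 42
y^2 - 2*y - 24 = (y - 6)*(y + 4)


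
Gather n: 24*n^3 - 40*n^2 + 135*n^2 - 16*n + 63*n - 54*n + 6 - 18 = 24*n^3 + 95*n^2 - 7*n - 12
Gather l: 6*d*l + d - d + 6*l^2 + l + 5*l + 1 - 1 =6*l^2 + l*(6*d + 6)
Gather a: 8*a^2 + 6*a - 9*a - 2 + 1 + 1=8*a^2 - 3*a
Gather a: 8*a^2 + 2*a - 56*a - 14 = 8*a^2 - 54*a - 14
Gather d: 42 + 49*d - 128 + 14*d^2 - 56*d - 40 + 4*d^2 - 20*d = 18*d^2 - 27*d - 126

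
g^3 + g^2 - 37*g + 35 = (g - 5)*(g - 1)*(g + 7)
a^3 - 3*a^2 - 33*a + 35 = (a - 7)*(a - 1)*(a + 5)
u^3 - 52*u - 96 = (u - 8)*(u + 2)*(u + 6)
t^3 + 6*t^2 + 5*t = t*(t + 1)*(t + 5)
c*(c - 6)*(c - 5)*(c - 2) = c^4 - 13*c^3 + 52*c^2 - 60*c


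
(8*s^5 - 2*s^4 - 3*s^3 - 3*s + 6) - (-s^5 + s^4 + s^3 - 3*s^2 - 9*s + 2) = 9*s^5 - 3*s^4 - 4*s^3 + 3*s^2 + 6*s + 4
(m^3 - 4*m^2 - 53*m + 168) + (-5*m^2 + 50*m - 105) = m^3 - 9*m^2 - 3*m + 63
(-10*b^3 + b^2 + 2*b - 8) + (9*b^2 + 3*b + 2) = -10*b^3 + 10*b^2 + 5*b - 6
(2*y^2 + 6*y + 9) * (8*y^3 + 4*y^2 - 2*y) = 16*y^5 + 56*y^4 + 92*y^3 + 24*y^2 - 18*y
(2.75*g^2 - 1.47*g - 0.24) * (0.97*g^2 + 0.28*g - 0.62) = 2.6675*g^4 - 0.6559*g^3 - 2.3494*g^2 + 0.8442*g + 0.1488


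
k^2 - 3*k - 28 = (k - 7)*(k + 4)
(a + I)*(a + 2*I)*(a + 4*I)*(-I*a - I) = -I*a^4 + 7*a^3 - I*a^3 + 7*a^2 + 14*I*a^2 - 8*a + 14*I*a - 8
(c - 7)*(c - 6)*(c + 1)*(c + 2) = c^4 - 10*c^3 + 5*c^2 + 100*c + 84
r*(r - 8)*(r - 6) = r^3 - 14*r^2 + 48*r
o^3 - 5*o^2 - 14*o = o*(o - 7)*(o + 2)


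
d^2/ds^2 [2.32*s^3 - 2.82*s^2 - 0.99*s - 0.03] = 13.92*s - 5.64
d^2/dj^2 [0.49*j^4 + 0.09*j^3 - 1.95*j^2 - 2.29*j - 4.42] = 5.88*j^2 + 0.54*j - 3.9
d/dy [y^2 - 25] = 2*y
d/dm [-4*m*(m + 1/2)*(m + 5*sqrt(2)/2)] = -12*m^2 - 20*sqrt(2)*m - 4*m - 5*sqrt(2)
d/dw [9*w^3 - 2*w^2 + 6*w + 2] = 27*w^2 - 4*w + 6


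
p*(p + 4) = p^2 + 4*p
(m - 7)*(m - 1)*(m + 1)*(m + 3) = m^4 - 4*m^3 - 22*m^2 + 4*m + 21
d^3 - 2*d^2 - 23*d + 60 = (d - 4)*(d - 3)*(d + 5)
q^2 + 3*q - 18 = (q - 3)*(q + 6)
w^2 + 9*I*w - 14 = (w + 2*I)*(w + 7*I)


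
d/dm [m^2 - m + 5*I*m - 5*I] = 2*m - 1 + 5*I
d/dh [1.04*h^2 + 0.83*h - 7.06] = 2.08*h + 0.83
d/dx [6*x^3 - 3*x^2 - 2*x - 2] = 18*x^2 - 6*x - 2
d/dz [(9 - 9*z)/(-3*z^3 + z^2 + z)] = 9*(-6*z^3 + 10*z^2 - 2*z - 1)/(z^2*(9*z^4 - 6*z^3 - 5*z^2 + 2*z + 1))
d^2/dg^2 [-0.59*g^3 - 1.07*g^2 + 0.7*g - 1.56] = -3.54*g - 2.14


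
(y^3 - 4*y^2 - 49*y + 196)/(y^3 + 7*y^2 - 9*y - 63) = (y^2 - 11*y + 28)/(y^2 - 9)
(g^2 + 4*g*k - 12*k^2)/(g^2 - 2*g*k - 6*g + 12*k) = (g + 6*k)/(g - 6)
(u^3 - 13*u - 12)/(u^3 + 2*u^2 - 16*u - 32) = (u^2 + 4*u + 3)/(u^2 + 6*u + 8)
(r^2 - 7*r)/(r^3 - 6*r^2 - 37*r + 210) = r/(r^2 + r - 30)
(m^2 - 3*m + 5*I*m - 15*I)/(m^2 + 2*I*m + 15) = (m - 3)/(m - 3*I)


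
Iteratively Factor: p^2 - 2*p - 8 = (p - 4)*(p + 2)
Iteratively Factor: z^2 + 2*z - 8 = (z + 4)*(z - 2)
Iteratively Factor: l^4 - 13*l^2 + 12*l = (l - 1)*(l^3 + l^2 - 12*l) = (l - 3)*(l - 1)*(l^2 + 4*l) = (l - 3)*(l - 1)*(l + 4)*(l)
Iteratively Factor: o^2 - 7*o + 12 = (o - 4)*(o - 3)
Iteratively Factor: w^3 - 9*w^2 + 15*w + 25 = (w - 5)*(w^2 - 4*w - 5) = (w - 5)*(w + 1)*(w - 5)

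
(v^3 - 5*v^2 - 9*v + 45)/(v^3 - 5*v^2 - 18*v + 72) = (v^2 - 2*v - 15)/(v^2 - 2*v - 24)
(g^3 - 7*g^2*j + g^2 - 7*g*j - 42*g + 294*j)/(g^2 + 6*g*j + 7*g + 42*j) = (g^2 - 7*g*j - 6*g + 42*j)/(g + 6*j)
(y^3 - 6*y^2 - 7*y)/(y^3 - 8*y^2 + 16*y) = (y^2 - 6*y - 7)/(y^2 - 8*y + 16)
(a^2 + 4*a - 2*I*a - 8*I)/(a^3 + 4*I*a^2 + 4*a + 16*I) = (a + 4)/(a^2 + 6*I*a - 8)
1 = 1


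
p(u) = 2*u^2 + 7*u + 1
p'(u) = 4*u + 7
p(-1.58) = -5.07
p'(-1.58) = 0.68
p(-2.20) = -4.72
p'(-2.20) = -1.80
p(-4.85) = 14.10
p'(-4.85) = -12.40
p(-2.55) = -3.84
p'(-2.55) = -3.20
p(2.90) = 38.12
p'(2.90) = 18.60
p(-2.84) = -2.75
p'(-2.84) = -4.36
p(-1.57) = -5.06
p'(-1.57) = 0.72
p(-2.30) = -4.52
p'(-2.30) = -2.20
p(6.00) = 115.00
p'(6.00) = 31.00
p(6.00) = 115.00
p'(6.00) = 31.00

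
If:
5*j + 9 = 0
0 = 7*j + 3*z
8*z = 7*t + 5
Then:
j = -9/5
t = 143/35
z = 21/5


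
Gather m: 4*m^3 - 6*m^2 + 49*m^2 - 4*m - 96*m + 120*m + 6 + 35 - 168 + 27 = 4*m^3 + 43*m^2 + 20*m - 100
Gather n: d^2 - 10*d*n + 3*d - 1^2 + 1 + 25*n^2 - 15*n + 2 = d^2 + 3*d + 25*n^2 + n*(-10*d - 15) + 2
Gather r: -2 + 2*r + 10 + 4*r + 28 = 6*r + 36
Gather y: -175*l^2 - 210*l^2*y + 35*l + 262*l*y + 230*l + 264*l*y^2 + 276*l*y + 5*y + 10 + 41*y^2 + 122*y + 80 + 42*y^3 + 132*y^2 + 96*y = -175*l^2 + 265*l + 42*y^3 + y^2*(264*l + 173) + y*(-210*l^2 + 538*l + 223) + 90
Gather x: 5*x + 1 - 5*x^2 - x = -5*x^2 + 4*x + 1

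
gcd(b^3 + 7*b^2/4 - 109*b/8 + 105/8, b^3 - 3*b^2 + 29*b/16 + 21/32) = b^2 - 13*b/4 + 21/8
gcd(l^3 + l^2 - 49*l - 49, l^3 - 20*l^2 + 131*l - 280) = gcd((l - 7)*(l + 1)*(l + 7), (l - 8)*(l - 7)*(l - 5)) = l - 7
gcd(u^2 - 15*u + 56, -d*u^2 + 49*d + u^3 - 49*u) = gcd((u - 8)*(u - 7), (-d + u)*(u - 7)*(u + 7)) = u - 7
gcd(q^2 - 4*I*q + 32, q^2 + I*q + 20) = 1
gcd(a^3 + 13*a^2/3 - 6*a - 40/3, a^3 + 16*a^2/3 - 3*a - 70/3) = a^2 + 3*a - 10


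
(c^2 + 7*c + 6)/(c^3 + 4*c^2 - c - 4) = (c + 6)/(c^2 + 3*c - 4)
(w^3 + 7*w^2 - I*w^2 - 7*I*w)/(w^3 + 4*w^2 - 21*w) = (w - I)/(w - 3)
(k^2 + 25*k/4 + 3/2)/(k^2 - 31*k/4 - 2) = (k + 6)/(k - 8)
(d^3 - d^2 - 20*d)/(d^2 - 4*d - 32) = d*(d - 5)/(d - 8)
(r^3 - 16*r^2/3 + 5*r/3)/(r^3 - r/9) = 3*(r - 5)/(3*r + 1)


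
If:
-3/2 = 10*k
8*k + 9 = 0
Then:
No Solution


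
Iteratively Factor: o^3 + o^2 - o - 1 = (o + 1)*(o^2 - 1) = (o - 1)*(o + 1)*(o + 1)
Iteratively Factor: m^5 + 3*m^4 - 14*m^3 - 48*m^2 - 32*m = (m - 4)*(m^4 + 7*m^3 + 14*m^2 + 8*m) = m*(m - 4)*(m^3 + 7*m^2 + 14*m + 8) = m*(m - 4)*(m + 4)*(m^2 + 3*m + 2) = m*(m - 4)*(m + 1)*(m + 4)*(m + 2)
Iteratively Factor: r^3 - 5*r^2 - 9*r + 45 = (r + 3)*(r^2 - 8*r + 15) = (r - 3)*(r + 3)*(r - 5)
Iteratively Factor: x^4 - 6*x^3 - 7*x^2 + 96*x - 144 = (x + 4)*(x^3 - 10*x^2 + 33*x - 36) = (x - 4)*(x + 4)*(x^2 - 6*x + 9) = (x - 4)*(x - 3)*(x + 4)*(x - 3)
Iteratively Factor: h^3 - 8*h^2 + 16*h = (h)*(h^2 - 8*h + 16) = h*(h - 4)*(h - 4)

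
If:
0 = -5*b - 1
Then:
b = -1/5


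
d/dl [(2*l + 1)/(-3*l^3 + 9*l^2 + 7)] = (-6*l^3 + 18*l^2 + 9*l*(l - 2)*(2*l + 1) + 14)/(-3*l^3 + 9*l^2 + 7)^2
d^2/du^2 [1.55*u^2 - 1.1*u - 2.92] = 3.10000000000000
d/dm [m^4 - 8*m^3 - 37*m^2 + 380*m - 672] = 4*m^3 - 24*m^2 - 74*m + 380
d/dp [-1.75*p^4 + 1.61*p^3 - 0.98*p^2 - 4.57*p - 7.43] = -7.0*p^3 + 4.83*p^2 - 1.96*p - 4.57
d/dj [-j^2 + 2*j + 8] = 2 - 2*j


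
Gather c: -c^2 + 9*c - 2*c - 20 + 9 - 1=-c^2 + 7*c - 12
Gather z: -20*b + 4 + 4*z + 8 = -20*b + 4*z + 12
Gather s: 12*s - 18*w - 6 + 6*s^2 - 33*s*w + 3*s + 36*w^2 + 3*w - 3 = 6*s^2 + s*(15 - 33*w) + 36*w^2 - 15*w - 9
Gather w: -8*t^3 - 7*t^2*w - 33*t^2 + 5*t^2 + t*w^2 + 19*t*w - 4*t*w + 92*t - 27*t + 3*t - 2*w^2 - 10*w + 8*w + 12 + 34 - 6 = -8*t^3 - 28*t^2 + 68*t + w^2*(t - 2) + w*(-7*t^2 + 15*t - 2) + 40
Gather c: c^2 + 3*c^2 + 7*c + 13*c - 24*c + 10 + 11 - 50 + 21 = 4*c^2 - 4*c - 8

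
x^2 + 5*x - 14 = (x - 2)*(x + 7)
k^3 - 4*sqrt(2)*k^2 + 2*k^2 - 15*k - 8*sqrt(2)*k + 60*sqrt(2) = (k - 3)*(k + 5)*(k - 4*sqrt(2))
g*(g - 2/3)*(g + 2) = g^3 + 4*g^2/3 - 4*g/3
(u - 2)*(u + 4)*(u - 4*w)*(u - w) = u^4 - 5*u^3*w + 2*u^3 + 4*u^2*w^2 - 10*u^2*w - 8*u^2 + 8*u*w^2 + 40*u*w - 32*w^2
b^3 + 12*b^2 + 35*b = b*(b + 5)*(b + 7)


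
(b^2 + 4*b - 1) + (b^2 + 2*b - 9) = 2*b^2 + 6*b - 10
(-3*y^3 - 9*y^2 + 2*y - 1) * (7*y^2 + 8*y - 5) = -21*y^5 - 87*y^4 - 43*y^3 + 54*y^2 - 18*y + 5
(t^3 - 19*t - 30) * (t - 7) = t^4 - 7*t^3 - 19*t^2 + 103*t + 210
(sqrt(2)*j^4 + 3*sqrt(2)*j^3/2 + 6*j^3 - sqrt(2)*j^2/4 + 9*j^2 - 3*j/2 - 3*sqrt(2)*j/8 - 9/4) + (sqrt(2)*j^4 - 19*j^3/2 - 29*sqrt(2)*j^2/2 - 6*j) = 2*sqrt(2)*j^4 - 7*j^3/2 + 3*sqrt(2)*j^3/2 - 59*sqrt(2)*j^2/4 + 9*j^2 - 15*j/2 - 3*sqrt(2)*j/8 - 9/4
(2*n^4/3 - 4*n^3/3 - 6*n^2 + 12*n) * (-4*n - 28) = -8*n^5/3 - 40*n^4/3 + 184*n^3/3 + 120*n^2 - 336*n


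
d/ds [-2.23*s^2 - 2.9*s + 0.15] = -4.46*s - 2.9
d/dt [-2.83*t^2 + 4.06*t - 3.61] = 4.06 - 5.66*t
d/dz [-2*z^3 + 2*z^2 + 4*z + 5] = -6*z^2 + 4*z + 4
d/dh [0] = 0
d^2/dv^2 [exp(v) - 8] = exp(v)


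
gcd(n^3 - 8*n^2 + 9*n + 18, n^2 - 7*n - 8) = n + 1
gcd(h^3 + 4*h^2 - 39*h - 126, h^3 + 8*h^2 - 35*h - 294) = h^2 + h - 42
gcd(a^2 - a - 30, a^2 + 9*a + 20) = a + 5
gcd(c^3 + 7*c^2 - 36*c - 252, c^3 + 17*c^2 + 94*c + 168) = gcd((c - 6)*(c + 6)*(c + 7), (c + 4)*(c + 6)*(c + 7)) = c^2 + 13*c + 42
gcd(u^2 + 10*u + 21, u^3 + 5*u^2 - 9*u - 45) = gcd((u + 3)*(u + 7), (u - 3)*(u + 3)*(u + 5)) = u + 3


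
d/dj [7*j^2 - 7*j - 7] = 14*j - 7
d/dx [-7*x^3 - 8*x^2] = x*(-21*x - 16)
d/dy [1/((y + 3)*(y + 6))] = (-2*y - 9)/(y^4 + 18*y^3 + 117*y^2 + 324*y + 324)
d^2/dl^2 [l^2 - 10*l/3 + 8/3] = 2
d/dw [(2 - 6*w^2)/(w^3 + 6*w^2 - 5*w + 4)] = 2*(3*w^4 + 12*w^2 - 36*w + 5)/(w^6 + 12*w^5 + 26*w^4 - 52*w^3 + 73*w^2 - 40*w + 16)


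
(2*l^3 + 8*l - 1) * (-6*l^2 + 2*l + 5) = -12*l^5 + 4*l^4 - 38*l^3 + 22*l^2 + 38*l - 5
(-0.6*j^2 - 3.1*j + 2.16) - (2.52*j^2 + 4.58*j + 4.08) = -3.12*j^2 - 7.68*j - 1.92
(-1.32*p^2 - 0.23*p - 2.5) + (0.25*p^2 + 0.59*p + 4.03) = -1.07*p^2 + 0.36*p + 1.53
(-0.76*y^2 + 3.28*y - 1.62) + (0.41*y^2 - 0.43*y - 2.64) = -0.35*y^2 + 2.85*y - 4.26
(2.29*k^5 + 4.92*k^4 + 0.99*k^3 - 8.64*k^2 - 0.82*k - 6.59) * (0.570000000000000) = 1.3053*k^5 + 2.8044*k^4 + 0.5643*k^3 - 4.9248*k^2 - 0.4674*k - 3.7563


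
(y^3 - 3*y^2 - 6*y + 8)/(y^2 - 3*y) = (y^3 - 3*y^2 - 6*y + 8)/(y*(y - 3))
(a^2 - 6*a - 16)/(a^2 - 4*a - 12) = (a - 8)/(a - 6)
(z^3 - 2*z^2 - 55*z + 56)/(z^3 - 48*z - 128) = (z^2 + 6*z - 7)/(z^2 + 8*z + 16)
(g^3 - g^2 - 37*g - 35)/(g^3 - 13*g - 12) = (g^2 - 2*g - 35)/(g^2 - g - 12)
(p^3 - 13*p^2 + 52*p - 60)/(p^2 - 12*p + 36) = (p^2 - 7*p + 10)/(p - 6)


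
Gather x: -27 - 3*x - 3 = -3*x - 30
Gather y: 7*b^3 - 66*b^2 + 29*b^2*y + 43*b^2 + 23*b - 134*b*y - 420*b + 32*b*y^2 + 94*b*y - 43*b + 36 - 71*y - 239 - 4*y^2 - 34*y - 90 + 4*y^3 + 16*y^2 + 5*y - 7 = 7*b^3 - 23*b^2 - 440*b + 4*y^3 + y^2*(32*b + 12) + y*(29*b^2 - 40*b - 100) - 300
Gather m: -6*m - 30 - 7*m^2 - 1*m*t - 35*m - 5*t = -7*m^2 + m*(-t - 41) - 5*t - 30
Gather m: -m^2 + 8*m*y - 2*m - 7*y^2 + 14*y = -m^2 + m*(8*y - 2) - 7*y^2 + 14*y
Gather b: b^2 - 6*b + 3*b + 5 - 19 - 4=b^2 - 3*b - 18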